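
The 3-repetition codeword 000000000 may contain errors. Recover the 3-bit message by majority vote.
Split into 3-bit blocks and majority-vote each:
  block 1 = 000: 0 ones, 3 zeros → 0
  block 2 = 000: 0 ones, 3 zeros → 0
  block 3 = 000: 0 ones, 3 zeros → 0
Decoded = 000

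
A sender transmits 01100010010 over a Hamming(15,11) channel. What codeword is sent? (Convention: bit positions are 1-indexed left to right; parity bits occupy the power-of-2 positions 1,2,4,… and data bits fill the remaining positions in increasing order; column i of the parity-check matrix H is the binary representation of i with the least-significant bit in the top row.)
Codeword c = d · G (mod 2), d = 01100010010:
  c[0] = d·G[:,0] = (01100010010)·(11011010101) mod 2 = 0+1+0+0+0+0+1+0+0+0+0 mod 2 = 0
  c[1] = d·G[:,1] = (01100010010)·(10110110011) mod 2 = 0+0+1+0+0+0+1+0+0+1+0 mod 2 = 1
  c[2] = d·G[:,2] = (01100010010)·(10000000000) mod 2 = 0+0+0+0+0+0+0+0+0+0+0 mod 2 = 0
  c[3] = d·G[:,3] = (01100010010)·(01110001111) mod 2 = 0+1+1+0+0+0+0+0+0+1+0 mod 2 = 1
  c[4] = d·G[:,4] = (01100010010)·(01000000000) mod 2 = 0+1+0+0+0+0+0+0+0+0+0 mod 2 = 1
  c[5] = d·G[:,5] = (01100010010)·(00100000000) mod 2 = 0+0+1+0+0+0+0+0+0+0+0 mod 2 = 1
  c[6] = d·G[:,6] = (01100010010)·(00010000000) mod 2 = 0+0+0+0+0+0+0+0+0+0+0 mod 2 = 0
  c[7] = d·G[:,7] = (01100010010)·(00001111111) mod 2 = 0+0+0+0+0+0+1+0+0+1+0 mod 2 = 0
  c[8] = d·G[:,8] = (01100010010)·(00001000000) mod 2 = 0+0+0+0+0+0+0+0+0+0+0 mod 2 = 0
  c[9] = d·G[:,9] = (01100010010)·(00000100000) mod 2 = 0+0+0+0+0+0+0+0+0+0+0 mod 2 = 0
  c[10] = d·G[:,10] = (01100010010)·(00000010000) mod 2 = 0+0+0+0+0+0+1+0+0+0+0 mod 2 = 1
  c[11] = d·G[:,11] = (01100010010)·(00000001000) mod 2 = 0+0+0+0+0+0+0+0+0+0+0 mod 2 = 0
  c[12] = d·G[:,12] = (01100010010)·(00000000100) mod 2 = 0+0+0+0+0+0+0+0+0+0+0 mod 2 = 0
  c[13] = d·G[:,13] = (01100010010)·(00000000010) mod 2 = 0+0+0+0+0+0+0+0+0+1+0 mod 2 = 1
  c[14] = d·G[:,14] = (01100010010)·(00000000001) mod 2 = 0+0+0+0+0+0+0+0+0+0+0 mod 2 = 0
Codeword = 010111000010010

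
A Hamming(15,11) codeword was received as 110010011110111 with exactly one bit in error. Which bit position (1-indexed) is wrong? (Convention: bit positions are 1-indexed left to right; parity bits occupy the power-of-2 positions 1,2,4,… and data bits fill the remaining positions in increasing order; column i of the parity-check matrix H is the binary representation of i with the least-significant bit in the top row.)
Syndrome s = H · r^T (mod 2), r = 110010011110111:
  s[0] = (101010101010101)·(110010011110111) mod 2 = 1+0+0+0+1+0+0+0+1+0+1+0+1+0+1 mod 2 = 0
  s[1] = (011001100110011)·(110010011110111) mod 2 = 0+1+0+0+0+0+0+0+0+1+1+0+0+1+1 mod 2 = 1
  s[2] = (000111100001111)·(110010011110111) mod 2 = 0+0+0+0+1+0+0+0+0+0+0+0+1+1+1 mod 2 = 0
  s[3] = (000000011111111)·(110010011110111) mod 2 = 0+0+0+0+0+0+0+1+1+1+1+0+1+1+1 mod 2 = 1
Syndrome = 0101
Column i of H is the binary representation of i, so the syndrome is the binary index of the flipped bit.
Read s = 0101 with s[0] as LSB: 0·2^0 + 1·2^1 + 0·2^2 + 1·2^3 = 10.
Error is at bit position 10.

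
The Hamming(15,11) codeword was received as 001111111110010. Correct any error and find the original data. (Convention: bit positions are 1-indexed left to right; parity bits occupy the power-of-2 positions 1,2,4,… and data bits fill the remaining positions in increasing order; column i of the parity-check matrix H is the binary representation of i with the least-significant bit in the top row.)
Syndrome s = H · r^T (mod 2), r = 001111111110010:
  s[0] = (101010101010101)·(001111111110010) mod 2 = 0+0+1+0+1+0+1+0+1+0+1+0+0+0+0 mod 2 = 1
  s[1] = (011001100110011)·(001111111110010) mod 2 = 0+0+1+0+0+1+1+0+0+1+1+0+0+1+0 mod 2 = 0
  s[2] = (000111100001111)·(001111111110010) mod 2 = 0+0+0+1+1+1+1+0+0+0+0+0+0+1+0 mod 2 = 1
  s[3] = (000000011111111)·(001111111110010) mod 2 = 0+0+0+0+0+0+0+1+1+1+1+0+0+1+0 mod 2 = 1
Syndrome = 1011
Column 13 of H equals this syndrome → error at bit 13 (1-indexed).
Flip bit 13: 001111111110010 → 001111111110110
Extract data bits at positions {3,5,6,7,9,10,11,12,13,14,15}: 11111110110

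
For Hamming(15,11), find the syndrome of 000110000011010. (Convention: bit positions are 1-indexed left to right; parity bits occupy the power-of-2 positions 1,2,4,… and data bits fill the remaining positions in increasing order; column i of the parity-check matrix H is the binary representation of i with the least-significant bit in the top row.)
Syndrome s = H · r^T (mod 2), r = 000110000011010:
  s[0] = (101010101010101)·(000110000011010) mod 2 = 0+0+0+0+1+0+0+0+0+0+1+0+0+0+0 mod 2 = 0
  s[1] = (011001100110011)·(000110000011010) mod 2 = 0+0+0+0+0+0+0+0+0+0+1+0+0+1+0 mod 2 = 0
  s[2] = (000111100001111)·(000110000011010) mod 2 = 0+0+0+1+1+0+0+0+0+0+0+1+0+1+0 mod 2 = 0
  s[3] = (000000011111111)·(000110000011010) mod 2 = 0+0+0+0+0+0+0+0+0+0+1+1+0+1+0 mod 2 = 1
Syndrome = 0001
Non-zero syndrome: error at position 8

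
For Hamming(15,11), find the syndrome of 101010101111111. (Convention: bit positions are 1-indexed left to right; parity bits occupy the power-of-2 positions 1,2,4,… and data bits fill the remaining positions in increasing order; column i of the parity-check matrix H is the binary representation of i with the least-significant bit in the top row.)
Syndrome s = H · r^T (mod 2), r = 101010101111111:
  s[0] = (101010101010101)·(101010101111111) mod 2 = 1+0+1+0+1+0+1+0+1+0+1+0+1+0+1 mod 2 = 0
  s[1] = (011001100110011)·(101010101111111) mod 2 = 0+0+1+0+0+0+1+0+0+1+1+0+0+1+1 mod 2 = 0
  s[2] = (000111100001111)·(101010101111111) mod 2 = 0+0+0+0+1+0+1+0+0+0+0+1+1+1+1 mod 2 = 0
  s[3] = (000000011111111)·(101010101111111) mod 2 = 0+0+0+0+0+0+0+0+1+1+1+1+1+1+1 mod 2 = 1
Syndrome = 0001
Non-zero syndrome: error at position 8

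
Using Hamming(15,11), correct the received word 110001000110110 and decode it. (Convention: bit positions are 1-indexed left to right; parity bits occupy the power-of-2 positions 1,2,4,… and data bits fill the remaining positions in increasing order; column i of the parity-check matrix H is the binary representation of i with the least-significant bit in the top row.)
Syndrome s = H · r^T (mod 2), r = 110001000110110:
  s[0] = (101010101010101)·(110001000110110) mod 2 = 1+0+0+0+0+0+0+0+0+0+1+0+1+0+0 mod 2 = 1
  s[1] = (011001100110011)·(110001000110110) mod 2 = 0+1+0+0+0+1+0+0+0+1+1+0+0+1+0 mod 2 = 1
  s[2] = (000111100001111)·(110001000110110) mod 2 = 0+0+0+0+0+1+0+0+0+0+0+0+1+1+0 mod 2 = 1
  s[3] = (000000011111111)·(110001000110110) mod 2 = 0+0+0+0+0+0+0+0+0+1+1+0+1+1+0 mod 2 = 0
Syndrome = 1110
Column 7 of H equals this syndrome → error at bit 7 (1-indexed).
Flip bit 7: 110001000110110 → 110001100110110
Extract data bits at positions {3,5,6,7,9,10,11,12,13,14,15}: 00110110110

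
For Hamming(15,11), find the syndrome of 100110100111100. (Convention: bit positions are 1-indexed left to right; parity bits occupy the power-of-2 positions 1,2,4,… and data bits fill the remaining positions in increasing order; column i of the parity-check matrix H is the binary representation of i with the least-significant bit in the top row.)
Syndrome s = H · r^T (mod 2), r = 100110100111100:
  s[0] = (101010101010101)·(100110100111100) mod 2 = 1+0+0+0+1+0+1+0+0+0+1+0+1+0+0 mod 2 = 1
  s[1] = (011001100110011)·(100110100111100) mod 2 = 0+0+0+0+0+0+1+0+0+1+1+0+0+0+0 mod 2 = 1
  s[2] = (000111100001111)·(100110100111100) mod 2 = 0+0+0+1+1+0+1+0+0+0+0+1+1+0+0 mod 2 = 1
  s[3] = (000000011111111)·(100110100111100) mod 2 = 0+0+0+0+0+0+0+0+0+1+1+1+1+0+0 mod 2 = 0
Syndrome = 1110
Non-zero syndrome: error at position 7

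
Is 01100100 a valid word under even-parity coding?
Sum of all bits: 0+1+1+0+0+1+0+0 = 3; 3 mod 2 = 1. Result is 1 → parity error detected.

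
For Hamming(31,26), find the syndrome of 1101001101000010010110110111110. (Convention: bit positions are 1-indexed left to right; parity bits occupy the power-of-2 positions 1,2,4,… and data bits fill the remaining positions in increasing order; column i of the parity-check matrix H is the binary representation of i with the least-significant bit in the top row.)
Syndrome s = H · r^T (mod 2), r = 1101001101000010010110110111110:
  s[0] = (1010101010101010101010101010101)·(1101001101000010010110110111110) mod 2 = 1+0+0+0+0+0+1+0+0+0+0+0+0+0+1+0+0+0+0+0+1+0+1+0+0+0+1+0+1+0+0 mod 2 = 1
  s[1] = (0110011001100110011001100110011)·(1101001101000010010110110111110) mod 2 = 0+1+0+0+0+0+1+0+0+1+0+0+0+0+1+0+0+1+0+0+0+0+1+0+0+1+1+0+0+1+0 mod 2 = 1
  s[2] = (0001111000011110000111100001111)·(1101001101000010010110110111110) mod 2 = 0+0+0+1+0+0+1+0+0+0+0+0+0+0+1+0+0+0+0+1+1+0+1+0+0+0+0+1+1+1+0 mod 2 = 1
  s[3] = (0000000111111110000000011111111)·(1101001101000010010110110111110) mod 2 = 0+0+0+0+0+0+0+1+0+1+0+0+0+0+1+0+0+0+0+0+0+0+0+1+0+1+1+1+1+1+0 mod 2 = 1
  s[4] = (0000000000000001111111111111111)·(1101001101000010010110110111110) mod 2 = 0+0+0+0+0+0+0+0+0+0+0+0+0+0+0+0+0+1+0+1+1+0+1+1+0+1+1+1+1+1+0 mod 2 = 0
Syndrome = 11110
Non-zero syndrome: error at position 15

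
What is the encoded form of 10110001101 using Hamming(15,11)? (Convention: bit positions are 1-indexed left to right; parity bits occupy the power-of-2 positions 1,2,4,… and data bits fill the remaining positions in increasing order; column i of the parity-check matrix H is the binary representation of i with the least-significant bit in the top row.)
Codeword c = d · G (mod 2), d = 10110001101:
  c[0] = d·G[:,0] = (10110001101)·(11011010101) mod 2 = 1+0+0+1+0+0+0+0+1+0+1 mod 2 = 0
  c[1] = d·G[:,1] = (10110001101)·(10110110011) mod 2 = 1+0+1+1+0+0+0+0+0+0+1 mod 2 = 0
  c[2] = d·G[:,2] = (10110001101)·(10000000000) mod 2 = 1+0+0+0+0+0+0+0+0+0+0 mod 2 = 1
  c[3] = d·G[:,3] = (10110001101)·(01110001111) mod 2 = 0+0+1+1+0+0+0+1+1+0+1 mod 2 = 1
  c[4] = d·G[:,4] = (10110001101)·(01000000000) mod 2 = 0+0+0+0+0+0+0+0+0+0+0 mod 2 = 0
  c[5] = d·G[:,5] = (10110001101)·(00100000000) mod 2 = 0+0+1+0+0+0+0+0+0+0+0 mod 2 = 1
  c[6] = d·G[:,6] = (10110001101)·(00010000000) mod 2 = 0+0+0+1+0+0+0+0+0+0+0 mod 2 = 1
  c[7] = d·G[:,7] = (10110001101)·(00001111111) mod 2 = 0+0+0+0+0+0+0+1+1+0+1 mod 2 = 1
  c[8] = d·G[:,8] = (10110001101)·(00001000000) mod 2 = 0+0+0+0+0+0+0+0+0+0+0 mod 2 = 0
  c[9] = d·G[:,9] = (10110001101)·(00000100000) mod 2 = 0+0+0+0+0+0+0+0+0+0+0 mod 2 = 0
  c[10] = d·G[:,10] = (10110001101)·(00000010000) mod 2 = 0+0+0+0+0+0+0+0+0+0+0 mod 2 = 0
  c[11] = d·G[:,11] = (10110001101)·(00000001000) mod 2 = 0+0+0+0+0+0+0+1+0+0+0 mod 2 = 1
  c[12] = d·G[:,12] = (10110001101)·(00000000100) mod 2 = 0+0+0+0+0+0+0+0+1+0+0 mod 2 = 1
  c[13] = d·G[:,13] = (10110001101)·(00000000010) mod 2 = 0+0+0+0+0+0+0+0+0+0+0 mod 2 = 0
  c[14] = d·G[:,14] = (10110001101)·(00000000001) mod 2 = 0+0+0+0+0+0+0+0+0+0+1 mod 2 = 1
Codeword = 001101110001101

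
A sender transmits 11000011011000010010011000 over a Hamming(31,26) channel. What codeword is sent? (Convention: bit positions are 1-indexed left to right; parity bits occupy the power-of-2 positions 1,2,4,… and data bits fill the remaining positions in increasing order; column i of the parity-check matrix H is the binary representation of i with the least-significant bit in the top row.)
Codeword c = d · G (mod 2), d = 11000011011000010010011000:
  c[0] = d·G[:,0] = (11000011011000010010011000)·(11011010101101010101010101) mod 2 = 1+1+0+0+0+0+1+0+0+0+1+0+0+0+0+1+0+0+0+0+0+1+0+0+0+0 mod 2 = 0
  c[1] = d·G[:,1] = (11000011011000010010011000)·(10110110011011001100110011) mod 2 = 1+0+0+0+0+0+1+0+0+1+1+0+0+0+0+0+0+0+0+0+0+1+0+0+0+0 mod 2 = 1
  c[2] = d·G[:,2] = (11000011011000010010011000)·(10000000000000000000000000) mod 2 = 1+0+0+0+0+0+0+0+0+0+0+0+0+0+0+0+0+0+0+0+0+0+0+0+0+0 mod 2 = 1
  c[3] = d·G[:,3] = (11000011011000010010011000)·(01110001111000111100001111) mod 2 = 0+1+0+0+0+0+0+1+0+1+1+0+0+0+0+1+0+0+0+0+0+0+1+0+0+0 mod 2 = 0
  c[4] = d·G[:,4] = (11000011011000010010011000)·(01000000000000000000000000) mod 2 = 0+1+0+0+0+0+0+0+0+0+0+0+0+0+0+0+0+0+0+0+0+0+0+0+0+0 mod 2 = 1
  c[5] = d·G[:,5] = (11000011011000010010011000)·(00100000000000000000000000) mod 2 = 0+0+0+0+0+0+0+0+0+0+0+0+0+0+0+0+0+0+0+0+0+0+0+0+0+0 mod 2 = 0
  c[6] = d·G[:,6] = (11000011011000010010011000)·(00010000000000000000000000) mod 2 = 0+0+0+0+0+0+0+0+0+0+0+0+0+0+0+0+0+0+0+0+0+0+0+0+0+0 mod 2 = 0
  c[7] = d·G[:,7] = (11000011011000010010011000)·(00001111111000000011111111) mod 2 = 0+0+0+0+0+0+1+1+0+1+1+0+0+0+0+0+0+0+1+0+0+1+1+0+0+0 mod 2 = 1
  c[8] = d·G[:,8] = (11000011011000010010011000)·(00001000000000000000000000) mod 2 = 0+0+0+0+0+0+0+0+0+0+0+0+0+0+0+0+0+0+0+0+0+0+0+0+0+0 mod 2 = 0
  c[9] = d·G[:,9] = (11000011011000010010011000)·(00000100000000000000000000) mod 2 = 0+0+0+0+0+0+0+0+0+0+0+0+0+0+0+0+0+0+0+0+0+0+0+0+0+0 mod 2 = 0
  c[10] = d·G[:,10] = (11000011011000010010011000)·(00000010000000000000000000) mod 2 = 0+0+0+0+0+0+1+0+0+0+0+0+0+0+0+0+0+0+0+0+0+0+0+0+0+0 mod 2 = 1
  c[11] = d·G[:,11] = (11000011011000010010011000)·(00000001000000000000000000) mod 2 = 0+0+0+0+0+0+0+1+0+0+0+0+0+0+0+0+0+0+0+0+0+0+0+0+0+0 mod 2 = 1
  c[12] = d·G[:,12] = (11000011011000010010011000)·(00000000100000000000000000) mod 2 = 0+0+0+0+0+0+0+0+0+0+0+0+0+0+0+0+0+0+0+0+0+0+0+0+0+0 mod 2 = 0
  c[13] = d·G[:,13] = (11000011011000010010011000)·(00000000010000000000000000) mod 2 = 0+0+0+0+0+0+0+0+0+1+0+0+0+0+0+0+0+0+0+0+0+0+0+0+0+0 mod 2 = 1
  c[14] = d·G[:,14] = (11000011011000010010011000)·(00000000001000000000000000) mod 2 = 0+0+0+0+0+0+0+0+0+0+1+0+0+0+0+0+0+0+0+0+0+0+0+0+0+0 mod 2 = 1
  c[15] = d·G[:,15] = (11000011011000010010011000)·(00000000000111111111111111) mod 2 = 0+0+0+0+0+0+0+0+0+0+0+0+0+0+0+1+0+0+1+0+0+1+1+0+0+0 mod 2 = 0
  c[16] = d·G[:,16] = (11000011011000010010011000)·(00000000000100000000000000) mod 2 = 0+0+0+0+0+0+0+0+0+0+0+0+0+0+0+0+0+0+0+0+0+0+0+0+0+0 mod 2 = 0
  c[17] = d·G[:,17] = (11000011011000010010011000)·(00000000000010000000000000) mod 2 = 0+0+0+0+0+0+0+0+0+0+0+0+0+0+0+0+0+0+0+0+0+0+0+0+0+0 mod 2 = 0
  c[18] = d·G[:,18] = (11000011011000010010011000)·(00000000000001000000000000) mod 2 = 0+0+0+0+0+0+0+0+0+0+0+0+0+0+0+0+0+0+0+0+0+0+0+0+0+0 mod 2 = 0
  c[19] = d·G[:,19] = (11000011011000010010011000)·(00000000000000100000000000) mod 2 = 0+0+0+0+0+0+0+0+0+0+0+0+0+0+0+0+0+0+0+0+0+0+0+0+0+0 mod 2 = 0
  c[20] = d·G[:,20] = (11000011011000010010011000)·(00000000000000010000000000) mod 2 = 0+0+0+0+0+0+0+0+0+0+0+0+0+0+0+1+0+0+0+0+0+0+0+0+0+0 mod 2 = 1
  c[21] = d·G[:,21] = (11000011011000010010011000)·(00000000000000001000000000) mod 2 = 0+0+0+0+0+0+0+0+0+0+0+0+0+0+0+0+0+0+0+0+0+0+0+0+0+0 mod 2 = 0
  c[22] = d·G[:,22] = (11000011011000010010011000)·(00000000000000000100000000) mod 2 = 0+0+0+0+0+0+0+0+0+0+0+0+0+0+0+0+0+0+0+0+0+0+0+0+0+0 mod 2 = 0
  c[23] = d·G[:,23] = (11000011011000010010011000)·(00000000000000000010000000) mod 2 = 0+0+0+0+0+0+0+0+0+0+0+0+0+0+0+0+0+0+1+0+0+0+0+0+0+0 mod 2 = 1
  c[24] = d·G[:,24] = (11000011011000010010011000)·(00000000000000000001000000) mod 2 = 0+0+0+0+0+0+0+0+0+0+0+0+0+0+0+0+0+0+0+0+0+0+0+0+0+0 mod 2 = 0
  c[25] = d·G[:,25] = (11000011011000010010011000)·(00000000000000000000100000) mod 2 = 0+0+0+0+0+0+0+0+0+0+0+0+0+0+0+0+0+0+0+0+0+0+0+0+0+0 mod 2 = 0
  c[26] = d·G[:,26] = (11000011011000010010011000)·(00000000000000000000010000) mod 2 = 0+0+0+0+0+0+0+0+0+0+0+0+0+0+0+0+0+0+0+0+0+1+0+0+0+0 mod 2 = 1
  c[27] = d·G[:,27] = (11000011011000010010011000)·(00000000000000000000001000) mod 2 = 0+0+0+0+0+0+0+0+0+0+0+0+0+0+0+0+0+0+0+0+0+0+1+0+0+0 mod 2 = 1
  c[28] = d·G[:,28] = (11000011011000010010011000)·(00000000000000000000000100) mod 2 = 0+0+0+0+0+0+0+0+0+0+0+0+0+0+0+0+0+0+0+0+0+0+0+0+0+0 mod 2 = 0
  c[29] = d·G[:,29] = (11000011011000010010011000)·(00000000000000000000000010) mod 2 = 0+0+0+0+0+0+0+0+0+0+0+0+0+0+0+0+0+0+0+0+0+0+0+0+0+0 mod 2 = 0
  c[30] = d·G[:,30] = (11000011011000010010011000)·(00000000000000000000000001) mod 2 = 0+0+0+0+0+0+0+0+0+0+0+0+0+0+0+0+0+0+0+0+0+0+0+0+0+0 mod 2 = 0
Codeword = 0110100100110110000010010011000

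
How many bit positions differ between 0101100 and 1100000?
XOR = 1001100, count of 1s = 3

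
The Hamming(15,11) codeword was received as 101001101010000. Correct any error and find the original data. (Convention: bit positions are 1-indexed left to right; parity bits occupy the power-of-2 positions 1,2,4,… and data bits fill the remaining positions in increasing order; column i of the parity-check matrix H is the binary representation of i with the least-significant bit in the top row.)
Syndrome s = H · r^T (mod 2), r = 101001101010000:
  s[0] = (101010101010101)·(101001101010000) mod 2 = 1+0+1+0+0+0+1+0+1+0+1+0+0+0+0 mod 2 = 1
  s[1] = (011001100110011)·(101001101010000) mod 2 = 0+0+1+0+0+1+1+0+0+0+1+0+0+0+0 mod 2 = 0
  s[2] = (000111100001111)·(101001101010000) mod 2 = 0+0+0+0+0+1+1+0+0+0+0+0+0+0+0 mod 2 = 0
  s[3] = (000000011111111)·(101001101010000) mod 2 = 0+0+0+0+0+0+0+0+1+0+1+0+0+0+0 mod 2 = 0
Syndrome = 1000
Column 1 of H equals this syndrome → error at bit 1 (1-indexed).
Flip bit 1: 101001101010000 → 001001101010000
Extract data bits at positions {3,5,6,7,9,10,11,12,13,14,15}: 10111010000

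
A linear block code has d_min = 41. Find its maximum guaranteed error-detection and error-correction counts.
(a) Detection requires d_min ≥ e+1, so e ≤ d_min − 1 = 40.
(b) Correction requires d_min ≥ 2t+1, so t ≤ ⌊(d_min − 1)/2⌋ = ⌊40/2⌋ = 20.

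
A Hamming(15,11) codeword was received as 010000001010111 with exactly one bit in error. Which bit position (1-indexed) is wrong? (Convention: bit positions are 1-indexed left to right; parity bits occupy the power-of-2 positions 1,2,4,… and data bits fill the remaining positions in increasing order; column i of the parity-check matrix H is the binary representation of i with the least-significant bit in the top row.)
Syndrome s = H · r^T (mod 2), r = 010000001010111:
  s[0] = (101010101010101)·(010000001010111) mod 2 = 0+0+0+0+0+0+0+0+1+0+1+0+1+0+1 mod 2 = 0
  s[1] = (011001100110011)·(010000001010111) mod 2 = 0+1+0+0+0+0+0+0+0+0+1+0+0+1+1 mod 2 = 0
  s[2] = (000111100001111)·(010000001010111) mod 2 = 0+0+0+0+0+0+0+0+0+0+0+0+1+1+1 mod 2 = 1
  s[3] = (000000011111111)·(010000001010111) mod 2 = 0+0+0+0+0+0+0+0+1+0+1+0+1+1+1 mod 2 = 1
Syndrome = 0011
Column i of H is the binary representation of i, so the syndrome is the binary index of the flipped bit.
Read s = 0011 with s[0] as LSB: 0·2^0 + 0·2^1 + 1·2^2 + 1·2^3 = 12.
Error is at bit position 12.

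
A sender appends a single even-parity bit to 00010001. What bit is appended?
Sum of data bits: 0+0+0+1+0+0+0+1 = 2.
2 mod 2 = 0, so parity bit = 0.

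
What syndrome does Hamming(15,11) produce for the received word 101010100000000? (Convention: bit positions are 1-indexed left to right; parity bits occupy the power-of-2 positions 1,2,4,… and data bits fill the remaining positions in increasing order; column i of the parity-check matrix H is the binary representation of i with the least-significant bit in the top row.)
Syndrome s = H · r^T (mod 2), r = 101010100000000:
  s[0] = (101010101010101)·(101010100000000) mod 2 = 1+0+1+0+1+0+1+0+0+0+0+0+0+0+0 mod 2 = 0
  s[1] = (011001100110011)·(101010100000000) mod 2 = 0+0+1+0+0+0+1+0+0+0+0+0+0+0+0 mod 2 = 0
  s[2] = (000111100001111)·(101010100000000) mod 2 = 0+0+0+0+1+0+1+0+0+0+0+0+0+0+0 mod 2 = 0
  s[3] = (000000011111111)·(101010100000000) mod 2 = 0+0+0+0+0+0+0+0+0+0+0+0+0+0+0 mod 2 = 0
Syndrome = 0000
s = 0: no error detected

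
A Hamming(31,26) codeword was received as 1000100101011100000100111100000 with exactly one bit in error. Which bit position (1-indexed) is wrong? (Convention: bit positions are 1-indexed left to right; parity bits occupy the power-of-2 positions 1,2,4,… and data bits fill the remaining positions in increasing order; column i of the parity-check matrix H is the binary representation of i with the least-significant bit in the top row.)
Syndrome s = H · r^T (mod 2), r = 1000100101011100000100111100000:
  s[0] = (1010101010101010101010101010101)·(1000100101011100000100111100000) mod 2 = 1+0+0+0+1+0+0+0+0+0+0+0+1+0+0+0+0+0+0+0+0+0+1+0+1+0+0+0+0+0+0 mod 2 = 1
  s[1] = (0110011001100110011001100110011)·(1000100101011100000100111100000) mod 2 = 0+0+0+0+0+0+0+0+0+1+0+0+0+1+0+0+0+0+0+0+0+0+1+0+0+1+0+0+0+0+0 mod 2 = 0
  s[2] = (0001111000011110000111100001111)·(1000100101011100000100111100000) mod 2 = 0+0+0+0+1+0+0+0+0+0+0+1+1+1+0+0+0+0+0+1+0+0+1+0+0+0+0+0+0+0+0 mod 2 = 0
  s[3] = (0000000111111110000000011111111)·(1000100101011100000100111100000) mod 2 = 0+0+0+0+0+0+0+1+0+1+0+1+1+1+0+0+0+0+0+0+0+0+0+1+1+1+0+0+0+0+0 mod 2 = 0
  s[4] = (0000000000000001111111111111111)·(1000100101011100000100111100000) mod 2 = 0+0+0+0+0+0+0+0+0+0+0+0+0+0+0+0+0+0+0+1+0+0+1+1+1+1+0+0+0+0+0 mod 2 = 1
Syndrome = 10001
Column i of H is the binary representation of i, so the syndrome is the binary index of the flipped bit.
Read s = 10001 with s[0] as LSB: 1·2^0 + 0·2^1 + 0·2^2 + 0·2^3 + 1·2^4 = 17.
Error is at bit position 17.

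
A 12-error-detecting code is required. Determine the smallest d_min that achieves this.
Detecting e errors requires d_min ≥ e + 1 = 12 + 1 = 13.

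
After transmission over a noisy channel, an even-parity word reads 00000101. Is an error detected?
Sum of received bits: 0+0+0+0+0+1+0+1 = 2; 2 mod 2 = 0. Result is 0 → no error detected.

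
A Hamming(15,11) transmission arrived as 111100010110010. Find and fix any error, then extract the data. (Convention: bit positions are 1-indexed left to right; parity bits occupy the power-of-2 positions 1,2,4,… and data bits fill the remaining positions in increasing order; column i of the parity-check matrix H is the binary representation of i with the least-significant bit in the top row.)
Syndrome s = H · r^T (mod 2), r = 111100010110010:
  s[0] = (101010101010101)·(111100010110010) mod 2 = 1+0+1+0+0+0+0+0+0+0+1+0+0+0+0 mod 2 = 1
  s[1] = (011001100110011)·(111100010110010) mod 2 = 0+1+1+0+0+0+0+0+0+1+1+0+0+1+0 mod 2 = 1
  s[2] = (000111100001111)·(111100010110010) mod 2 = 0+0+0+1+0+0+0+0+0+0+0+0+0+1+0 mod 2 = 0
  s[3] = (000000011111111)·(111100010110010) mod 2 = 0+0+0+0+0+0+0+1+0+1+1+0+0+1+0 mod 2 = 0
Syndrome = 1100
Column 3 of H equals this syndrome → error at bit 3 (1-indexed).
Flip bit 3: 111100010110010 → 110100010110010
Extract data bits at positions {3,5,6,7,9,10,11,12,13,14,15}: 00000110010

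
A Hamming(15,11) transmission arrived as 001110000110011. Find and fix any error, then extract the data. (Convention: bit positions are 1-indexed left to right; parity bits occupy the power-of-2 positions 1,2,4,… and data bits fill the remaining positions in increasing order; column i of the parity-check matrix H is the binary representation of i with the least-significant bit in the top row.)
Syndrome s = H · r^T (mod 2), r = 001110000110011:
  s[0] = (101010101010101)·(001110000110011) mod 2 = 0+0+1+0+1+0+0+0+0+0+1+0+0+0+1 mod 2 = 0
  s[1] = (011001100110011)·(001110000110011) mod 2 = 0+0+1+0+0+0+0+0+0+1+1+0+0+1+1 mod 2 = 1
  s[2] = (000111100001111)·(001110000110011) mod 2 = 0+0+0+1+1+0+0+0+0+0+0+0+0+1+1 mod 2 = 0
  s[3] = (000000011111111)·(001110000110011) mod 2 = 0+0+0+0+0+0+0+0+0+1+1+0+0+1+1 mod 2 = 0
Syndrome = 0100
Column 2 of H equals this syndrome → error at bit 2 (1-indexed).
Flip bit 2: 001110000110011 → 011110000110011
Extract data bits at positions {3,5,6,7,9,10,11,12,13,14,15}: 11000110011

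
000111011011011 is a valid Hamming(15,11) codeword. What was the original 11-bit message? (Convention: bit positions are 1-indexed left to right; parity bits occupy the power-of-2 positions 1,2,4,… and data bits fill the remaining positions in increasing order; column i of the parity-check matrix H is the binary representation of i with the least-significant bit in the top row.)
Parity bits occupy power-of-2 positions; data bits are at positions {3,5,6,7,9,10,11,12,13,14,15} (1-indexed).
Extract: c[3]=0 c[5]=1 c[6]=1 c[7]=0 c[9]=1 c[10]=0 c[11]=1 c[12]=1 c[13]=0 c[14]=1 c[15]=1
Data = 01101011011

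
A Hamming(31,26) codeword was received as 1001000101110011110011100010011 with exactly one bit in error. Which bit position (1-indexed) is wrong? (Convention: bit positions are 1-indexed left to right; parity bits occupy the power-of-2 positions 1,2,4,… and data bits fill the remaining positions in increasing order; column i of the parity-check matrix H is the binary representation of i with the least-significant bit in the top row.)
Syndrome s = H · r^T (mod 2), r = 1001000101110011110011100010011:
  s[0] = (1010101010101010101010101010101)·(1001000101110011110011100010011) mod 2 = 1+0+0+0+0+0+0+0+0+0+1+0+0+0+1+0+1+0+0+0+1+0+1+0+0+0+1+0+0+0+1 mod 2 = 0
  s[1] = (0110011001100110011001100110011)·(1001000101110011110011100010011) mod 2 = 0+0+0+0+0+0+0+0+0+1+1+0+0+0+1+0+0+1+0+0+0+1+1+0+0+0+1+0+0+1+1 mod 2 = 1
  s[2] = (0001111000011110000111100001111)·(1001000101110011110011100010011) mod 2 = 0+0+0+1+0+0+0+0+0+0+0+1+0+0+1+0+0+0+0+0+1+1+1+0+0+0+0+0+0+1+1 mod 2 = 0
  s[3] = (0000000111111110000000011111111)·(1001000101110011110011100010011) mod 2 = 0+0+0+0+0+0+0+1+0+1+1+1+0+0+1+0+0+0+0+0+0+0+0+0+0+0+1+0+0+1+1 mod 2 = 0
  s[4] = (0000000000000001111111111111111)·(1001000101110011110011100010011) mod 2 = 0+0+0+0+0+0+0+0+0+0+0+0+0+0+0+1+1+1+0+0+1+1+1+0+0+0+1+0+0+1+1 mod 2 = 1
Syndrome = 01001
Column i of H is the binary representation of i, so the syndrome is the binary index of the flipped bit.
Read s = 01001 with s[0] as LSB: 0·2^0 + 1·2^1 + 0·2^2 + 0·2^3 + 1·2^4 = 18.
Error is at bit position 18.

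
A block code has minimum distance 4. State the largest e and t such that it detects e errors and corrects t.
(a) Detection requires d_min ≥ e+1, so e ≤ d_min − 1 = 3.
(b) Correction requires d_min ≥ 2t+1, so t ≤ ⌊(d_min − 1)/2⌋ = ⌊3/2⌋ = 1.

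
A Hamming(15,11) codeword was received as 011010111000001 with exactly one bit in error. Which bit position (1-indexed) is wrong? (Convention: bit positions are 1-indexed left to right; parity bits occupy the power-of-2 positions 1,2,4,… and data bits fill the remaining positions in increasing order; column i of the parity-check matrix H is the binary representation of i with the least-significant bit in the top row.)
Syndrome s = H · r^T (mod 2), r = 011010111000001:
  s[0] = (101010101010101)·(011010111000001) mod 2 = 0+0+1+0+1+0+1+0+1+0+0+0+0+0+1 mod 2 = 1
  s[1] = (011001100110011)·(011010111000001) mod 2 = 0+1+1+0+0+0+1+0+0+0+0+0+0+0+1 mod 2 = 0
  s[2] = (000111100001111)·(011010111000001) mod 2 = 0+0+0+0+1+0+1+0+0+0+0+0+0+0+1 mod 2 = 1
  s[3] = (000000011111111)·(011010111000001) mod 2 = 0+0+0+0+0+0+0+1+1+0+0+0+0+0+1 mod 2 = 1
Syndrome = 1011
Column i of H is the binary representation of i, so the syndrome is the binary index of the flipped bit.
Read s = 1011 with s[0] as LSB: 1·2^0 + 0·2^1 + 1·2^2 + 1·2^3 = 13.
Error is at bit position 13.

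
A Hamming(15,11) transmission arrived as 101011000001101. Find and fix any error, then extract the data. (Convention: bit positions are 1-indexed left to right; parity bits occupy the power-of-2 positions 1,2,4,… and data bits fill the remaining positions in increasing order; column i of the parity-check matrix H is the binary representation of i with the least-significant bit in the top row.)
Syndrome s = H · r^T (mod 2), r = 101011000001101:
  s[0] = (101010101010101)·(101011000001101) mod 2 = 1+0+1+0+1+0+0+0+0+0+0+0+1+0+1 mod 2 = 1
  s[1] = (011001100110011)·(101011000001101) mod 2 = 0+0+1+0+0+1+0+0+0+0+0+0+0+0+1 mod 2 = 1
  s[2] = (000111100001111)·(101011000001101) mod 2 = 0+0+0+0+1+1+0+0+0+0+0+1+1+0+1 mod 2 = 1
  s[3] = (000000011111111)·(101011000001101) mod 2 = 0+0+0+0+0+0+0+0+0+0+0+1+1+0+1 mod 2 = 1
Syndrome = 1111
Column 15 of H equals this syndrome → error at bit 15 (1-indexed).
Flip bit 15: 101011000001101 → 101011000001100
Extract data bits at positions {3,5,6,7,9,10,11,12,13,14,15}: 11100001100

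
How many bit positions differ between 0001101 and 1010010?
XOR = 1011111, count of 1s = 6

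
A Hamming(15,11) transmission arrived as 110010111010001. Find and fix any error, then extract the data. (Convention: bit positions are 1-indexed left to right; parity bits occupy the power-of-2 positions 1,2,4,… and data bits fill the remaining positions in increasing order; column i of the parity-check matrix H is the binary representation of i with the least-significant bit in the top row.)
Syndrome s = H · r^T (mod 2), r = 110010111010001:
  s[0] = (101010101010101)·(110010111010001) mod 2 = 1+0+0+0+1+0+1+0+1+0+1+0+0+0+1 mod 2 = 0
  s[1] = (011001100110011)·(110010111010001) mod 2 = 0+1+0+0+0+0+1+0+0+0+1+0+0+0+1 mod 2 = 0
  s[2] = (000111100001111)·(110010111010001) mod 2 = 0+0+0+0+1+0+1+0+0+0+0+0+0+0+1 mod 2 = 1
  s[3] = (000000011111111)·(110010111010001) mod 2 = 0+0+0+0+0+0+0+1+1+0+1+0+0+0+1 mod 2 = 0
Syndrome = 0010
Column 4 of H equals this syndrome → error at bit 4 (1-indexed).
Flip bit 4: 110010111010001 → 110110111010001
Extract data bits at positions {3,5,6,7,9,10,11,12,13,14,15}: 01011010001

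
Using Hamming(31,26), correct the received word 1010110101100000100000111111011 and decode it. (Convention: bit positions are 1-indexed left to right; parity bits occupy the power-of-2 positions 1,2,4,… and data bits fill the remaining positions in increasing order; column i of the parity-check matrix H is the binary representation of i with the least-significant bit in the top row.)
Syndrome s = H · r^T (mod 2), r = 1010110101100000100000111111011:
  s[0] = (1010101010101010101010101010101)·(1010110101100000100000111111011) mod 2 = 1+0+1+0+1+0+0+0+0+0+1+0+0+0+0+0+1+0+0+0+0+0+1+0+1+0+1+0+0+0+1 mod 2 = 1
  s[1] = (0110011001100110011001100110011)·(1010110101100000100000111111011) mod 2 = 0+0+1+0+0+1+0+0+0+1+1+0+0+0+0+0+0+0+0+0+0+0+1+0+0+1+1+0+0+1+1 mod 2 = 1
  s[2] = (0001111000011110000111100001111)·(1010110101100000100000111111011) mod 2 = 0+0+0+0+1+1+0+0+0+0+0+0+0+0+0+0+0+0+0+0+0+0+1+0+0+0+0+1+0+1+1 mod 2 = 0
  s[3] = (0000000111111110000000011111111)·(1010110101100000100000111111011) mod 2 = 0+0+0+0+0+0+0+1+0+1+1+0+0+0+0+0+0+0+0+0+0+0+0+1+1+1+1+1+0+1+1 mod 2 = 0
  s[4] = (0000000000000001111111111111111)·(1010110101100000100000111111011) mod 2 = 0+0+0+0+0+0+0+0+0+0+0+0+0+0+0+0+1+0+0+0+0+0+1+1+1+1+1+1+0+1+1 mod 2 = 1
Syndrome = 11001
Column 19 of H equals this syndrome → error at bit 19 (1-indexed).
Flip bit 19: 1010110101100000100000111111011 → 1010110101100000101000111111011
Extract data bits at positions {3,5,6,7,9,10,11,12,13,14,15,17,18,19,20,21,22,23,24,25,26,27,28,29,30,31}: 11100110000101000111111011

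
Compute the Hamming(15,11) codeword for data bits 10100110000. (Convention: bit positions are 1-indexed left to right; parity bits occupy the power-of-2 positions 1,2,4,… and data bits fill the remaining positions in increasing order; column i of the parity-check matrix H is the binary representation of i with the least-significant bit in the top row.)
Codeword c = d · G (mod 2), d = 10100110000:
  c[0] = d·G[:,0] = (10100110000)·(11011010101) mod 2 = 1+0+0+0+0+0+1+0+0+0+0 mod 2 = 0
  c[1] = d·G[:,1] = (10100110000)·(10110110011) mod 2 = 1+0+1+0+0+1+1+0+0+0+0 mod 2 = 0
  c[2] = d·G[:,2] = (10100110000)·(10000000000) mod 2 = 1+0+0+0+0+0+0+0+0+0+0 mod 2 = 1
  c[3] = d·G[:,3] = (10100110000)·(01110001111) mod 2 = 0+0+1+0+0+0+0+0+0+0+0 mod 2 = 1
  c[4] = d·G[:,4] = (10100110000)·(01000000000) mod 2 = 0+0+0+0+0+0+0+0+0+0+0 mod 2 = 0
  c[5] = d·G[:,5] = (10100110000)·(00100000000) mod 2 = 0+0+1+0+0+0+0+0+0+0+0 mod 2 = 1
  c[6] = d·G[:,6] = (10100110000)·(00010000000) mod 2 = 0+0+0+0+0+0+0+0+0+0+0 mod 2 = 0
  c[7] = d·G[:,7] = (10100110000)·(00001111111) mod 2 = 0+0+0+0+0+1+1+0+0+0+0 mod 2 = 0
  c[8] = d·G[:,8] = (10100110000)·(00001000000) mod 2 = 0+0+0+0+0+0+0+0+0+0+0 mod 2 = 0
  c[9] = d·G[:,9] = (10100110000)·(00000100000) mod 2 = 0+0+0+0+0+1+0+0+0+0+0 mod 2 = 1
  c[10] = d·G[:,10] = (10100110000)·(00000010000) mod 2 = 0+0+0+0+0+0+1+0+0+0+0 mod 2 = 1
  c[11] = d·G[:,11] = (10100110000)·(00000001000) mod 2 = 0+0+0+0+0+0+0+0+0+0+0 mod 2 = 0
  c[12] = d·G[:,12] = (10100110000)·(00000000100) mod 2 = 0+0+0+0+0+0+0+0+0+0+0 mod 2 = 0
  c[13] = d·G[:,13] = (10100110000)·(00000000010) mod 2 = 0+0+0+0+0+0+0+0+0+0+0 mod 2 = 0
  c[14] = d·G[:,14] = (10100110000)·(00000000001) mod 2 = 0+0+0+0+0+0+0+0+0+0+0 mod 2 = 0
Codeword = 001101000110000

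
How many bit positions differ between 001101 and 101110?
XOR = 100011, count of 1s = 3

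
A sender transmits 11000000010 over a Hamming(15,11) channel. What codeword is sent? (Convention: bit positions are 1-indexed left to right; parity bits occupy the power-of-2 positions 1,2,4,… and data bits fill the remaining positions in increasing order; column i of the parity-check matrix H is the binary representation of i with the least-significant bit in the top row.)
Codeword c = d · G (mod 2), d = 11000000010:
  c[0] = d·G[:,0] = (11000000010)·(11011010101) mod 2 = 1+1+0+0+0+0+0+0+0+0+0 mod 2 = 0
  c[1] = d·G[:,1] = (11000000010)·(10110110011) mod 2 = 1+0+0+0+0+0+0+0+0+1+0 mod 2 = 0
  c[2] = d·G[:,2] = (11000000010)·(10000000000) mod 2 = 1+0+0+0+0+0+0+0+0+0+0 mod 2 = 1
  c[3] = d·G[:,3] = (11000000010)·(01110001111) mod 2 = 0+1+0+0+0+0+0+0+0+1+0 mod 2 = 0
  c[4] = d·G[:,4] = (11000000010)·(01000000000) mod 2 = 0+1+0+0+0+0+0+0+0+0+0 mod 2 = 1
  c[5] = d·G[:,5] = (11000000010)·(00100000000) mod 2 = 0+0+0+0+0+0+0+0+0+0+0 mod 2 = 0
  c[6] = d·G[:,6] = (11000000010)·(00010000000) mod 2 = 0+0+0+0+0+0+0+0+0+0+0 mod 2 = 0
  c[7] = d·G[:,7] = (11000000010)·(00001111111) mod 2 = 0+0+0+0+0+0+0+0+0+1+0 mod 2 = 1
  c[8] = d·G[:,8] = (11000000010)·(00001000000) mod 2 = 0+0+0+0+0+0+0+0+0+0+0 mod 2 = 0
  c[9] = d·G[:,9] = (11000000010)·(00000100000) mod 2 = 0+0+0+0+0+0+0+0+0+0+0 mod 2 = 0
  c[10] = d·G[:,10] = (11000000010)·(00000010000) mod 2 = 0+0+0+0+0+0+0+0+0+0+0 mod 2 = 0
  c[11] = d·G[:,11] = (11000000010)·(00000001000) mod 2 = 0+0+0+0+0+0+0+0+0+0+0 mod 2 = 0
  c[12] = d·G[:,12] = (11000000010)·(00000000100) mod 2 = 0+0+0+0+0+0+0+0+0+0+0 mod 2 = 0
  c[13] = d·G[:,13] = (11000000010)·(00000000010) mod 2 = 0+0+0+0+0+0+0+0+0+1+0 mod 2 = 1
  c[14] = d·G[:,14] = (11000000010)·(00000000001) mod 2 = 0+0+0+0+0+0+0+0+0+0+0 mod 2 = 0
Codeword = 001010010000010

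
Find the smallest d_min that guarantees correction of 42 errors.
Correcting t errors requires d_min ≥ 2t + 1 = 2·42 + 1 = 85.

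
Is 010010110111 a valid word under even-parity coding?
Sum of all bits: 0+1+0+0+1+0+1+1+0+1+1+1 = 7; 7 mod 2 = 1. Result is 1 → parity error detected.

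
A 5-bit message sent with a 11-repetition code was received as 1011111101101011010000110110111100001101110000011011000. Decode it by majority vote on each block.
Split into 11-bit blocks and majority-vote each:
  block 1 = 10111111011: 9 ones, 2 zeros → 1
  block 2 = 01011010000: 4 ones, 7 zeros → 0
  block 3 = 11011011110: 8 ones, 3 zeros → 1
  block 4 = 00011011100: 5 ones, 6 zeros → 0
  block 5 = 00011011000: 4 ones, 7 zeros → 0
Decoded = 10100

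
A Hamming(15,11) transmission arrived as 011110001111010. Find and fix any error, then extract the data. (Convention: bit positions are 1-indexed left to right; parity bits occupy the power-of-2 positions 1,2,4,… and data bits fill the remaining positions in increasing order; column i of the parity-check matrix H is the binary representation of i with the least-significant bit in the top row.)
Syndrome s = H · r^T (mod 2), r = 011110001111010:
  s[0] = (101010101010101)·(011110001111010) mod 2 = 0+0+1+0+1+0+0+0+1+0+1+0+0+0+0 mod 2 = 0
  s[1] = (011001100110011)·(011110001111010) mod 2 = 0+1+1+0+0+0+0+0+0+1+1+0+0+1+0 mod 2 = 1
  s[2] = (000111100001111)·(011110001111010) mod 2 = 0+0+0+1+1+0+0+0+0+0+0+1+0+1+0 mod 2 = 0
  s[3] = (000000011111111)·(011110001111010) mod 2 = 0+0+0+0+0+0+0+0+1+1+1+1+0+1+0 mod 2 = 1
Syndrome = 0101
Column 10 of H equals this syndrome → error at bit 10 (1-indexed).
Flip bit 10: 011110001111010 → 011110001011010
Extract data bits at positions {3,5,6,7,9,10,11,12,13,14,15}: 11001011010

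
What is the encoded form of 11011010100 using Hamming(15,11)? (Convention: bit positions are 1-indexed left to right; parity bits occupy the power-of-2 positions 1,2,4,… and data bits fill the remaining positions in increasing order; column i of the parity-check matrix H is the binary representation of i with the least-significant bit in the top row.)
Codeword c = d · G (mod 2), d = 11011010100:
  c[0] = d·G[:,0] = (11011010100)·(11011010101) mod 2 = 1+1+0+1+1+0+1+0+1+0+0 mod 2 = 0
  c[1] = d·G[:,1] = (11011010100)·(10110110011) mod 2 = 1+0+0+1+0+0+1+0+0+0+0 mod 2 = 1
  c[2] = d·G[:,2] = (11011010100)·(10000000000) mod 2 = 1+0+0+0+0+0+0+0+0+0+0 mod 2 = 1
  c[3] = d·G[:,3] = (11011010100)·(01110001111) mod 2 = 0+1+0+1+0+0+0+0+1+0+0 mod 2 = 1
  c[4] = d·G[:,4] = (11011010100)·(01000000000) mod 2 = 0+1+0+0+0+0+0+0+0+0+0 mod 2 = 1
  c[5] = d·G[:,5] = (11011010100)·(00100000000) mod 2 = 0+0+0+0+0+0+0+0+0+0+0 mod 2 = 0
  c[6] = d·G[:,6] = (11011010100)·(00010000000) mod 2 = 0+0+0+1+0+0+0+0+0+0+0 mod 2 = 1
  c[7] = d·G[:,7] = (11011010100)·(00001111111) mod 2 = 0+0+0+0+1+0+1+0+1+0+0 mod 2 = 1
  c[8] = d·G[:,8] = (11011010100)·(00001000000) mod 2 = 0+0+0+0+1+0+0+0+0+0+0 mod 2 = 1
  c[9] = d·G[:,9] = (11011010100)·(00000100000) mod 2 = 0+0+0+0+0+0+0+0+0+0+0 mod 2 = 0
  c[10] = d·G[:,10] = (11011010100)·(00000010000) mod 2 = 0+0+0+0+0+0+1+0+0+0+0 mod 2 = 1
  c[11] = d·G[:,11] = (11011010100)·(00000001000) mod 2 = 0+0+0+0+0+0+0+0+0+0+0 mod 2 = 0
  c[12] = d·G[:,12] = (11011010100)·(00000000100) mod 2 = 0+0+0+0+0+0+0+0+1+0+0 mod 2 = 1
  c[13] = d·G[:,13] = (11011010100)·(00000000010) mod 2 = 0+0+0+0+0+0+0+0+0+0+0 mod 2 = 0
  c[14] = d·G[:,14] = (11011010100)·(00000000001) mod 2 = 0+0+0+0+0+0+0+0+0+0+0 mod 2 = 0
Codeword = 011110111010100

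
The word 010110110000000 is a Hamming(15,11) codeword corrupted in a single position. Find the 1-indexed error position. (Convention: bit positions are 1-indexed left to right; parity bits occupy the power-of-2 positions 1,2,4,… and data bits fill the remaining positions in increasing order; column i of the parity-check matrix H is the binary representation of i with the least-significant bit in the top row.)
Syndrome s = H · r^T (mod 2), r = 010110110000000:
  s[0] = (101010101010101)·(010110110000000) mod 2 = 0+0+0+0+1+0+1+0+0+0+0+0+0+0+0 mod 2 = 0
  s[1] = (011001100110011)·(010110110000000) mod 2 = 0+1+0+0+0+0+1+0+0+0+0+0+0+0+0 mod 2 = 0
  s[2] = (000111100001111)·(010110110000000) mod 2 = 0+0+0+1+1+0+1+0+0+0+0+0+0+0+0 mod 2 = 1
  s[3] = (000000011111111)·(010110110000000) mod 2 = 0+0+0+0+0+0+0+1+0+0+0+0+0+0+0 mod 2 = 1
Syndrome = 0011
Column i of H is the binary representation of i, so the syndrome is the binary index of the flipped bit.
Read s = 0011 with s[0] as LSB: 0·2^0 + 0·2^1 + 1·2^2 + 1·2^3 = 12.
Error is at bit position 12.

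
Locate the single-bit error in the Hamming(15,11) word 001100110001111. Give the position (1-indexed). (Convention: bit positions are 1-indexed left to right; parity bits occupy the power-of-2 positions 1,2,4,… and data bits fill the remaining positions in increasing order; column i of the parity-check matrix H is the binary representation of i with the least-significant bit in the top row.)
Syndrome s = H · r^T (mod 2), r = 001100110001111:
  s[0] = (101010101010101)·(001100110001111) mod 2 = 0+0+1+0+0+0+1+0+0+0+0+0+1+0+1 mod 2 = 0
  s[1] = (011001100110011)·(001100110001111) mod 2 = 0+0+1+0+0+0+1+0+0+0+0+0+0+1+1 mod 2 = 0
  s[2] = (000111100001111)·(001100110001111) mod 2 = 0+0+0+1+0+0+1+0+0+0+0+1+1+1+1 mod 2 = 0
  s[3] = (000000011111111)·(001100110001111) mod 2 = 0+0+0+0+0+0+0+1+0+0+0+1+1+1+1 mod 2 = 1
Syndrome = 0001
Column i of H is the binary representation of i, so the syndrome is the binary index of the flipped bit.
Read s = 0001 with s[0] as LSB: 0·2^0 + 0·2^1 + 0·2^2 + 1·2^3 = 8.
Error is at bit position 8.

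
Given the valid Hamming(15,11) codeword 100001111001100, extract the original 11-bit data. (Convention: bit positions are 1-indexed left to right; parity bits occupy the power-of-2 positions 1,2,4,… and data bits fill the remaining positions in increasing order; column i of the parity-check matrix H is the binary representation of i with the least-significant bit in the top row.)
Parity bits occupy power-of-2 positions; data bits are at positions {3,5,6,7,9,10,11,12,13,14,15} (1-indexed).
Extract: c[3]=0 c[5]=0 c[6]=1 c[7]=1 c[9]=1 c[10]=0 c[11]=0 c[12]=1 c[13]=1 c[14]=0 c[15]=0
Data = 00111001100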